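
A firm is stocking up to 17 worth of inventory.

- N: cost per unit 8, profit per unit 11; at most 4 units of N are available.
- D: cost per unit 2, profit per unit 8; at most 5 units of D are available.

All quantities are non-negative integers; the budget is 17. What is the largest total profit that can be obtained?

D has the best ratio (8/2); taking only D gives at most 5×8 = 40 (stopped by the supply cap of 5).
Mixing does better — 1×N and 4×D: cost 16 ≤ 17, profit 1·11 + 4·8 = 43.

43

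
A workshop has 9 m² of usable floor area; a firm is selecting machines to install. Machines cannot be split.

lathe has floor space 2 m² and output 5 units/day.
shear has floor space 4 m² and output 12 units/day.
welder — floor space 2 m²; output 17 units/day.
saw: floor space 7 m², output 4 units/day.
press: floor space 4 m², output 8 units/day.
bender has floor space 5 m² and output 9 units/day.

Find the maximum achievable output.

34

Take lathe, shear, and welder: floor space 2 + 4 + 2 = 8 ≤ 9, output 5 + 12 + 17 = 34.
No other feasible combination does better.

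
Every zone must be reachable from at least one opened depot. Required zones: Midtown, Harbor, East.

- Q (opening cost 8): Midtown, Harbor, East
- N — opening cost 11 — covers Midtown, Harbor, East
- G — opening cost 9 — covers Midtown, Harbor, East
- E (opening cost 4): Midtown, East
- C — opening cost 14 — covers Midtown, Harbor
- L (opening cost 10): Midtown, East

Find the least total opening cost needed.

This is a weighted set-cover instance.
Q alone covers Midtown, Harbor, East — every zone.
Total opening cost: 8.

8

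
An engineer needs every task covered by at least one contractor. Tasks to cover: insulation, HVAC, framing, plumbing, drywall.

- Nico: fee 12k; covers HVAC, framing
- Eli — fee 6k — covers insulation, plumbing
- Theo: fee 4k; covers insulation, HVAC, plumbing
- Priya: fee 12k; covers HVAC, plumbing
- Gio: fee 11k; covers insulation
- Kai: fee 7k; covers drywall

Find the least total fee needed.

23

This is a weighted set-cover instance.
Choose Nico, Theo, and Kai: together they cover insulation, HVAC, framing, plumbing, drywall — every task.
Total fee: 12 + 4 + 7 = 23.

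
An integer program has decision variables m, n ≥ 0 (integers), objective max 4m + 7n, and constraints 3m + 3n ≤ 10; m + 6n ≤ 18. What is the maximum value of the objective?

Relaxing integrality, the LP optimum is 22.13 at (m,n) = (0.4, 2.93), which is not an integer point.
(m,n)=(0,3) is feasible, giving 21.
(m,n)=(1,2) is feasible, giving 18.
(m,n)=(0,2) is feasible, giving 14.
No feasible integer point exceeds 21.

21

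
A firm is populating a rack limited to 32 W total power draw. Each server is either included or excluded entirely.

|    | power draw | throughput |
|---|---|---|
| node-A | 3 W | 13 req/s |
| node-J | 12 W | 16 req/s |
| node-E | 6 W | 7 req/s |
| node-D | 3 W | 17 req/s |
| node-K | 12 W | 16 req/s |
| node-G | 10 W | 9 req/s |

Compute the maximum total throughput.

Allowing fractional choices, the relaxed optimum would be about 64.3, but servers are indivisible.
node-A + node-D + node-K + node-G: power draw 3 + 3 + 12 + 10 = 28 ≤ 32, throughput 13 + 17 + 16 + 9 = 55.
node-A + node-J + node-D + node-G: power draw 3 + 12 + 3 + 10 = 28 ≤ 32, throughput 13 + 16 + 17 + 9 = 55.
node-A + node-J + node-D + node-K: power draw 3 + 12 + 3 + 12 = 30 ≤ 32, throughput 13 + 16 + 17 + 16 = 62.
Best is node-A, node-J, node-D, and node-K with total throughput 62.

62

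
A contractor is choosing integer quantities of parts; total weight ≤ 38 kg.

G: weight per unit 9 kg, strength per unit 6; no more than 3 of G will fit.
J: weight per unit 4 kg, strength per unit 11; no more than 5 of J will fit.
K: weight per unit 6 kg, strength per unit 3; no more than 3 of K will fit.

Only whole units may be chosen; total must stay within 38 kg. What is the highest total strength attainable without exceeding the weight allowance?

5×J and 3×K: weight 38 ≤ 38, strength 5·11 + 3·3 = 64.
2×G and 5×J: weight 38 ≤ 38, strength 2·6 + 5·11 = 67.
Best is 67.

67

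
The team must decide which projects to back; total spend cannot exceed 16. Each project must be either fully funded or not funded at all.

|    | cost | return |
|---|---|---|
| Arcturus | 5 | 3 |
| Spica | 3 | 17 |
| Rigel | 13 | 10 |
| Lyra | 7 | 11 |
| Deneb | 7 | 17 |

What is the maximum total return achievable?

37

Treat it as a binary knapsack problem.
Arcturus + Spica + Deneb: cost 5 + 3 + 7 = 15 ≤ 16, return 3 + 17 + 17 = 37.
Arcturus + Spica + Lyra: cost 5 + 3 + 7 = 15 ≤ 16, return 3 + 17 + 11 = 31.
Spica + Deneb: cost 3 + 7 = 10 ≤ 16, return 17 + 17 = 34.
Best is Arcturus, Spica, and Deneb with total return 37.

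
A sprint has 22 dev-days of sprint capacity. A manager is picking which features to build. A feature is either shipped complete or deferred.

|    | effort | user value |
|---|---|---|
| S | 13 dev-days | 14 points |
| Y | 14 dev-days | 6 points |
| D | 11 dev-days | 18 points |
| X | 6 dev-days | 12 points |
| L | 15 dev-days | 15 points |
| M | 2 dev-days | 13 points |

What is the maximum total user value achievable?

43

Take D, X, and M: effort 11 + 6 + 2 = 19 ≤ 22, user value 18 + 12 + 13 = 43.
No other feasible combination does better.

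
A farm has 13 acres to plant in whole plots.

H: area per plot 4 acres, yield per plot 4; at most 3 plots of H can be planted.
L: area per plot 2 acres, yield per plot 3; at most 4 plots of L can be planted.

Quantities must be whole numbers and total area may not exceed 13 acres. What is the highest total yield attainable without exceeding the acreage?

L has the best ratio (3/2); taking only L gives at most 4×3 = 12 (stopped by the supply cap of 4).
Mixing does better — 1×H and 4×L: area 12 ≤ 13, yield 1·4 + 4·3 = 16.

16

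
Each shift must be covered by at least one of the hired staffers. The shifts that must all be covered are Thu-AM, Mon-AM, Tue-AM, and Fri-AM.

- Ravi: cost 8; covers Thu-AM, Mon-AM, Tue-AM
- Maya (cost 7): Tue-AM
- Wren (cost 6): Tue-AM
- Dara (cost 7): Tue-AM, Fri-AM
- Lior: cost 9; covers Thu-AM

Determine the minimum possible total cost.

15

Choose Ravi and Dara: together they cover Thu-AM, Mon-AM, Tue-AM, Fri-AM — every shift.
Total cost: 8 + 7 = 15.
No cover costs less than 15.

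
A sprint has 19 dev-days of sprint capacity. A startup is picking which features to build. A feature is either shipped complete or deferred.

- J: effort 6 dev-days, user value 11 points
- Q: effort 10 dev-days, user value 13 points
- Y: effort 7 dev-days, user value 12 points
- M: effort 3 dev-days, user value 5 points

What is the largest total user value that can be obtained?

Allowing fractional choices, the relaxed optimum would be about 31.9, but features are indivisible.
J + Y + M: effort 6 + 7 + 3 = 16 ≤ 19, user value 11 + 12 + 5 = 28.
Q + Y: effort 10 + 7 = 17 ≤ 19, user value 13 + 12 = 25.
J + Q + M: effort 6 + 10 + 3 = 19 ≤ 19, user value 11 + 13 + 5 = 29.
Best is J, Q, and M with total user value 29.

29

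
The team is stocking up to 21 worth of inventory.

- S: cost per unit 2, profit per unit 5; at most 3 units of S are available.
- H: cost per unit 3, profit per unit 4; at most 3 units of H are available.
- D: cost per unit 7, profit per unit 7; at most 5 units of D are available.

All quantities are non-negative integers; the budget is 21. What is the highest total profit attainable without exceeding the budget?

Take 3×S, 2×H, and 1×D: cost 19 ≤ 21, profit 3·5 + 2·4 + 1·7 = 30.
S has the best ratio (5/2) and is taken to its limit of 3; remaining capacity is filled optimally with the others.

30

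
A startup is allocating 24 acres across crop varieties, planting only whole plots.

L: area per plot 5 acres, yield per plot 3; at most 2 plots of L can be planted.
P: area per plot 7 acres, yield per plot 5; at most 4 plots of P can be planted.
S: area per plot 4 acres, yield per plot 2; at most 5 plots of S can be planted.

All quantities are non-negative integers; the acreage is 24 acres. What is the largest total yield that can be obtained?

This is a bounded integer knapsack.
P has the best ratio (5/7); taking only P gives at most 3×5 = 15 (stopped by the area limit).
Mixing does better — 2×L and 2×P: area 24 ≤ 24, yield 2·3 + 2·5 = 16.

16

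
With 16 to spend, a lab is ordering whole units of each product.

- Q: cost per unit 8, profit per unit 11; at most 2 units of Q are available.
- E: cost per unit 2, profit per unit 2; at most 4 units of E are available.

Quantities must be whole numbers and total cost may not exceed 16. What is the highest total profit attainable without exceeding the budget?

22

This is a bounded integer knapsack.
Take 2×Q: cost 16 ≤ 16, profit 2·11 = 22.
Q has the best ratio (11/8) and is taken to its limit of 2; remaining capacity is filled optimally with the others.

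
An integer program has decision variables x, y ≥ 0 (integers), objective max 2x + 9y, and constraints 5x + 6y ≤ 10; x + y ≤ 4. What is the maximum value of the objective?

The continuous relaxation peaks at (0, 1.67) with value 15.00; rounding to a feasible lattice point costs some objective.
(x,y)=(0,1): 5·0+6·1=6≤10, 1·0+1·1=1≤4, objective 9.
(x,y)=(1,0): 5·1+6·0=5≤10, 1·1+1·0=1≤4, objective 2.
Maximum is 9 at (x,y)=(0,1).

9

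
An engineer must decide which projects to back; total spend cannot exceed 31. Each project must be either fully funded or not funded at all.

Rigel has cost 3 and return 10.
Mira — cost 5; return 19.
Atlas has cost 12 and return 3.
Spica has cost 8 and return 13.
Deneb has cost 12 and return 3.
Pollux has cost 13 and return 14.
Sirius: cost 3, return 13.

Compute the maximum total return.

Take Mira, Spica, Pollux, and Sirius: cost 5 + 8 + 13 + 3 = 29 ≤ 31, return 19 + 13 + 14 + 13 = 59.
No other feasible combination does better.

59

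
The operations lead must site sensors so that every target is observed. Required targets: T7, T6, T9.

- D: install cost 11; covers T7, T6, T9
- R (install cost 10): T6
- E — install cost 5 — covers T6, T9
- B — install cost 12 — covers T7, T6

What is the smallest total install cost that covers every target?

This is an integer covering problem.
D alone covers T7, T6, T9 — every target.
Total install cost: 11.

11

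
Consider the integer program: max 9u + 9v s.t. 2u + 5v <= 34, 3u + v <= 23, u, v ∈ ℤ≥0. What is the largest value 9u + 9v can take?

90

(u,v)=(6,4) is feasible, giving 90.
(u,v)=(5,4) is feasible, giving 81.
(u,v)=(6,3) is feasible, giving 81.
Maximum is 90 at (u,v)=(6,4).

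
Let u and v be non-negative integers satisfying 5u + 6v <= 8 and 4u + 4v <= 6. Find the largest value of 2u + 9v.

9

Relaxing integrality, the LP optimum is 12.00 at (u,v) = (0, 1.33), which is not an integer point.
(u,v)=(0,1): 5·0+6·1=6≤8, 4·0+4·1=4≤6, objective 9.
(u,v)=(1,0): 5·1+6·0=5≤8, 4·1+4·0=4≤6, objective 2.
(u,v)=(0,0): 5·0+6·0=0≤8, 4·0+4·0=0≤6, objective 0.
No feasible integer point exceeds 9.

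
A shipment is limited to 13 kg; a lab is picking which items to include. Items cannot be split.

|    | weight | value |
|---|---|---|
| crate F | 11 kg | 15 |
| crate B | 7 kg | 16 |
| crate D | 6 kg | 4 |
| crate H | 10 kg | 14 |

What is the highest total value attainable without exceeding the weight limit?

crate F: weight 11 ≤ 13, value 15.
crate B + crate D: weight 7 + 6 = 13 ≤ 13, value 16 + 4 = 20.
crate B: weight 7 ≤ 13, value 16.
Best is crate B and crate D with total value 20.

20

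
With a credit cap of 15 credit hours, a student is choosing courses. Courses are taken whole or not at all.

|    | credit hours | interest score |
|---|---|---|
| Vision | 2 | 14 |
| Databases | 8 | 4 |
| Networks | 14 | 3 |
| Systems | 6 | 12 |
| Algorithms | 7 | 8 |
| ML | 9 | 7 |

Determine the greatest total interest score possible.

Vision + Systems + Algorithms: credit hours 2 + 6 + 7 = 15 ≤ 15, interest score 14 + 12 + 8 = 34.
Vision + Algorithms: credit hours 2 + 7 = 9 ≤ 15, interest score 14 + 8 = 22.
Vision + Systems: credit hours 2 + 6 = 8 ≤ 15, interest score 14 + 12 = 26.
Best is Vision, Systems, and Algorithms with total interest score 34.

34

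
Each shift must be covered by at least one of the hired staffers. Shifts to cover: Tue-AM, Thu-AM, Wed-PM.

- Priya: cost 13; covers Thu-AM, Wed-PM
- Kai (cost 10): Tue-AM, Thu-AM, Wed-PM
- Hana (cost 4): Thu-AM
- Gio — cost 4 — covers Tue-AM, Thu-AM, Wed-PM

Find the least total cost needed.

4

This is a weighted set-cover instance.
Gio alone covers Tue-AM, Thu-AM, Wed-PM — every shift.
Total cost: 4.
No cover costs less than 4.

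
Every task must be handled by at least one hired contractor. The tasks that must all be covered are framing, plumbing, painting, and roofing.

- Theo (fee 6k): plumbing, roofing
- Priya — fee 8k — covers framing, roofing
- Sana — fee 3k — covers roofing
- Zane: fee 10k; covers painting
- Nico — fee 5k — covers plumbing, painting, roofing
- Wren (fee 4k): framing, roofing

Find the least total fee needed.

9

Choose Nico and Wren: together they cover framing, plumbing, painting, roofing — every task.
Total fee: 5 + 4 = 9.
No cover costs less than 9.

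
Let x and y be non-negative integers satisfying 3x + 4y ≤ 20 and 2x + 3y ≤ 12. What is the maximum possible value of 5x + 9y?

(x,y)=(0,4): 3·0+4·4=16≤20, 2·0+3·4=12≤12, objective 36.
(x,y)=(1,3): 3·1+4·3=15≤20, 2·1+3·3=11≤12, objective 32.
Maximum is 36 at (x,y)=(0,4).

36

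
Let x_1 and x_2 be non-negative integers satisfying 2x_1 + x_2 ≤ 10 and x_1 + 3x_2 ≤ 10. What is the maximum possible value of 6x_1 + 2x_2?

(x_1,x_2)=(5,0): 2·5+1·0=10≤10, 1·5+3·0=5≤10, objective 30.
(x_1,x_2)=(4,1): 2·4+1·1=9≤10, 1·4+3·1=7≤10, objective 26.
(x_1,x_2)=(4,0): 2·4+1·0=8≤10, 1·4+3·0=4≤10, objective 24.
No feasible integer point exceeds 30.

30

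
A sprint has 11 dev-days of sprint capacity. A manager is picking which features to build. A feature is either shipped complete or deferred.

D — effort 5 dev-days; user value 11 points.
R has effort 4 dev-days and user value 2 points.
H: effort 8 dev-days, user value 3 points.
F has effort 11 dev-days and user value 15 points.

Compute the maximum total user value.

15

Take F: effort 11 ≤ 11, user value 15.
No other feasible combination does better.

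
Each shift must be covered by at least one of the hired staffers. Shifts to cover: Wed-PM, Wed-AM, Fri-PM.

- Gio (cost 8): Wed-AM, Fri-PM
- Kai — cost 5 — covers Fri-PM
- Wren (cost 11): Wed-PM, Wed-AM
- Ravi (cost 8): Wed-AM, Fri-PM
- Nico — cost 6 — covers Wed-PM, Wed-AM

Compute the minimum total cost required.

11

Choose Kai and Nico: together they cover Wed-PM, Wed-AM, Fri-PM — every shift.
Total cost: 5 + 6 = 11.
No cover costs less than 11.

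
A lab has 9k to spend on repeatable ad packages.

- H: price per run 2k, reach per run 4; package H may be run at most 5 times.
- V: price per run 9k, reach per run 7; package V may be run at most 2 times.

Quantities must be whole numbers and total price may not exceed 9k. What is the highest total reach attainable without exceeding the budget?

H has the best ratio (4/2); taking only H gives at most 4×4 = 16 (stopped by the price limit).
Optimal: 4×H: price 8 ≤ 9, reach 4·4 = 16.

16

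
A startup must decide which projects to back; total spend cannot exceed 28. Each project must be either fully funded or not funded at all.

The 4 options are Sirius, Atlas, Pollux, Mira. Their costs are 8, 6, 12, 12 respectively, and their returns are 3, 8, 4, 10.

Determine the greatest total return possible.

21

Allowing fractional choices, the relaxed optimum would be about 21.7, but projects are indivisible.
Sirius + Atlas + Pollux: cost 8 + 6 + 12 = 26 ≤ 28, return 3 + 8 + 4 = 15.
Sirius + Atlas + Mira: cost 8 + 6 + 12 = 26 ≤ 28, return 3 + 8 + 10 = 21.
Atlas + Mira: cost 6 + 12 = 18 ≤ 28, return 8 + 10 = 18.
Best is Sirius, Atlas, and Mira with total return 21.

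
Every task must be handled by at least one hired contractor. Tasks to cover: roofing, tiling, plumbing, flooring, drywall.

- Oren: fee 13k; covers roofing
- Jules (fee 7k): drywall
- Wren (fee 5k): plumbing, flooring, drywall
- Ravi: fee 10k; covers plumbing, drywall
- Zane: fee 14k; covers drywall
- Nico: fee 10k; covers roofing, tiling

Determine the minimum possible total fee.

Choose Wren and Nico: together they cover roofing, tiling, plumbing, flooring, drywall — every task.
Total fee: 5 + 10 = 15.
No cover costs less than 15.

15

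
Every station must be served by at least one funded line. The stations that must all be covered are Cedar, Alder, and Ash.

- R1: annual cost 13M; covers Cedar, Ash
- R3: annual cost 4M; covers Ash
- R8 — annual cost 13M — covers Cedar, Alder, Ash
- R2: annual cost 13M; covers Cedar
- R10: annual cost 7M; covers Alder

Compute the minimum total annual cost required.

The greedy cost-per-new-station heuristic would pick R3 and R8 for 17, but a cheaper cover exists.
R8 alone covers Cedar, Alder, Ash — every station.
Total annual cost: 13.
No cover costs less than 13.

13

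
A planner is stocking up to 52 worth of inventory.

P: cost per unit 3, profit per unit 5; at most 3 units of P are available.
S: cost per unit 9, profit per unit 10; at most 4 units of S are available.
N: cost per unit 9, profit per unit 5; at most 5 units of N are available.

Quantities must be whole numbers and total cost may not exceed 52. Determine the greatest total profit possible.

55

This is a bounded integer knapsack.
Take 2×P, 4×S, and 1×N: cost 51 ≤ 52, profit 2·5 + 4·10 + 1·5 = 55.
No other integer combination yields more.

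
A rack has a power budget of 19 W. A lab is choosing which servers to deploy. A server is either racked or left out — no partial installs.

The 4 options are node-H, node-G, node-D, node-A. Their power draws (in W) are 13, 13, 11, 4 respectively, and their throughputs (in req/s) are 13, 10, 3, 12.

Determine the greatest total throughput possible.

This is an integer program with binary decision variables.
Allowing fractional choices, the relaxed optimum would be about 26.5, but servers are indivisible.
node-D + node-A: power draw 11 + 4 = 15 ≤ 19, throughput 3 + 12 = 15.
node-H + node-A: power draw 13 + 4 = 17 ≤ 19, throughput 13 + 12 = 25.
node-G + node-A: power draw 13 + 4 = 17 ≤ 19, throughput 10 + 12 = 22.
Best is node-H and node-A with total throughput 25.

25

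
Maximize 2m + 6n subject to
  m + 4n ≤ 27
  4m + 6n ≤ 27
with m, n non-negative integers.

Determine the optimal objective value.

24

The continuous relaxation peaks at (0, 4.5) with value 27.00; rounding to a feasible lattice point costs some objective.
(m,n)=(0,4): 1·0+4·4=16≤27, 4·0+6·4=24≤27, objective 24.
(m,n)=(1,3): 1·1+4·3=13≤27, 4·1+6·3=22≤27, objective 20.
(m,n)=(0,3): 1·0+4·3=12≤27, 4·0+6·3=18≤27, objective 18.
Maximum is 24 at (m,n)=(0,4).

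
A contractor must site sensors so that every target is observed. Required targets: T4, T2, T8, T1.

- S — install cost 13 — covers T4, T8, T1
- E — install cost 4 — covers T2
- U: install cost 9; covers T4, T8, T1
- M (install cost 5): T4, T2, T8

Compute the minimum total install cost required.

Choose E and U: together they cover T4, T2, T8, T1 — every target.
Total install cost: 4 + 9 = 13.

13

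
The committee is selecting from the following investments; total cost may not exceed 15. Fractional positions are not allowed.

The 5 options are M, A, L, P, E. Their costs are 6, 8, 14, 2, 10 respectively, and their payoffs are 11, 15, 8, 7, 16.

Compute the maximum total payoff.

26

M + A: cost 6 + 8 = 14 ≤ 15, payoff 11 + 15 = 26.
P + E: cost 2 + 10 = 12 ≤ 15, payoff 7 + 16 = 23.
A + P: cost 8 + 2 = 10 ≤ 15, payoff 15 + 7 = 22.
Best is M and A with total payoff 26.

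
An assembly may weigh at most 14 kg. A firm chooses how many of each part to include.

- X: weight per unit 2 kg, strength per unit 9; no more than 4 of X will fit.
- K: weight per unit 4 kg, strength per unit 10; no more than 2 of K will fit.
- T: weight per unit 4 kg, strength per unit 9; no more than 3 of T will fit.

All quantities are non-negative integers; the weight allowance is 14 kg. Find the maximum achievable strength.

3×X, 1×K, and 1×T: weight 14 ≤ 14, strength 3·9 + 1·10 + 1·9 = 46.
3×X and 2×K: weight 14 ≤ 14, strength 3·9 + 2·10 = 47.
Best is 47.

47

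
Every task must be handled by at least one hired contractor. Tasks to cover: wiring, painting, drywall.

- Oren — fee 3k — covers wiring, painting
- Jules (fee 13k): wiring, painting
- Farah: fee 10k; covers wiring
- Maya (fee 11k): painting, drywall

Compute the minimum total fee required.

Choose Oren and Maya: together they cover wiring, painting, drywall — every task.
Total fee: 3 + 11 = 14.

14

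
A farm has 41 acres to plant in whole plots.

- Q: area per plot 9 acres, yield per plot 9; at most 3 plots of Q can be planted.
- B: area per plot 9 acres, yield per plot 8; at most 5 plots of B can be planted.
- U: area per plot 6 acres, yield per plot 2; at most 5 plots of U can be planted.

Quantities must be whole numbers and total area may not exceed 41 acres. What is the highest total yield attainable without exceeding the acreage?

This is a bounded integer knapsack.
3×Q and 1×B: area 36 ≤ 41, yield 3·9 + 1·8 = 35.
2×Q and 2×B: area 36 ≤ 41, yield 2·9 + 2·8 = 34.
Best is 35.

35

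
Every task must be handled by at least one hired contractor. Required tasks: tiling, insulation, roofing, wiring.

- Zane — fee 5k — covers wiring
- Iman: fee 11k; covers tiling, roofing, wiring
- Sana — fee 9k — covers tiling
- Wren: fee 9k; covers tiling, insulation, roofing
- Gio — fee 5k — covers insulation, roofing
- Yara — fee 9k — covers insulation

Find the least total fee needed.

14

The greedy cost-per-new-task heuristic would pick Gio, Zane, and Sana for 19, but a cheaper cover exists.
Choose Zane and Wren: together they cover tiling, insulation, roofing, wiring — every task.
Total fee: 5 + 9 = 14.
No cover costs less than 14.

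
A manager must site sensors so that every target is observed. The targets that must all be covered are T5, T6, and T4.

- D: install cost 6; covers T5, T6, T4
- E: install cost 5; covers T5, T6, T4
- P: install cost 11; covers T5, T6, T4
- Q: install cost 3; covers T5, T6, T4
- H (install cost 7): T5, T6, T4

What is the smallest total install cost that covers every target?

This is an integer covering problem.
Q alone covers T5, T6, T4 — every target.
Total install cost: 3.
No cover costs less than 3.

3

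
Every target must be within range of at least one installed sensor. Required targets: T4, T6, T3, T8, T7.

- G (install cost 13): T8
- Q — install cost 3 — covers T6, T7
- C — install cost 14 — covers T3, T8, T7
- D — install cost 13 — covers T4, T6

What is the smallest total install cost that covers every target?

27

The greedy cost-per-new-target heuristic would pick Q, C, and D for 30, but a cheaper cover exists.
Choose C and D: together they cover T4, T6, T3, T8, T7 — every target.
Total install cost: 14 + 13 = 27.
No cover costs less than 27.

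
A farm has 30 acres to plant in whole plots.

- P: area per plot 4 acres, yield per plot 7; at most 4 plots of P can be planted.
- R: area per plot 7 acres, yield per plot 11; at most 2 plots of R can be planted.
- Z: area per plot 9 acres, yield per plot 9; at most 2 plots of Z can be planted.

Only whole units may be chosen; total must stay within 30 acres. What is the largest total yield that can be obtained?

50

This is a bounded integer knapsack.
P has the best ratio (7/4); taking only P gives at most 4×7 = 28 (stopped by the supply cap of 4).
Mixing does better — 4×P and 2×R: area 30 ≤ 30, yield 4·7 + 2·11 = 50.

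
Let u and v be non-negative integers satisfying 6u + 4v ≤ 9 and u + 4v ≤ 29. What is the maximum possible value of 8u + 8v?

16

The continuous relaxation peaks at (0, 2.25) with value 18.00; rounding to a feasible lattice point costs some objective.
(u,v)=(0,2) is feasible, giving 16.
(u,v)=(0,1) is feasible, giving 8.
The best lattice point is (0,2), giving 16.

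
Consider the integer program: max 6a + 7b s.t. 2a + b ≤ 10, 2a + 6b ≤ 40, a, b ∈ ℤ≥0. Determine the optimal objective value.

(a,b)=(2,6) is feasible, giving 54.
(a,b)=(1,6) is feasible, giving 48.
(a,b)=(2,5) is feasible, giving 47.
No feasible integer point exceeds 54.

54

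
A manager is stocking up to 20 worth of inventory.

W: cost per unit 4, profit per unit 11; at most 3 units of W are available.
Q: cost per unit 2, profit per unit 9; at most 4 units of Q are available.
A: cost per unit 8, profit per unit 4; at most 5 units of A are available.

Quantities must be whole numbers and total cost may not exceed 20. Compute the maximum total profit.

Take 3×W and 4×Q: cost 20 ≤ 20, profit 3·11 + 4·9 = 69.
Q has the best ratio (9/2) and is taken to its limit of 4; remaining capacity is filled optimally with the others.

69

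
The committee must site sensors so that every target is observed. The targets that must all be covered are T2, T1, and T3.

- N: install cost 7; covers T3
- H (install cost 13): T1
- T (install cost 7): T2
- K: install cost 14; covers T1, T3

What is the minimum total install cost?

This is a weighted set-cover instance.
The greedy cost-per-new-target heuristic would pick N, T, and H for 27, but a cheaper cover exists.
Choose T and K: together they cover T2, T1, T3 — every target.
Total install cost: 7 + 14 = 21.
No cover costs less than 21.

21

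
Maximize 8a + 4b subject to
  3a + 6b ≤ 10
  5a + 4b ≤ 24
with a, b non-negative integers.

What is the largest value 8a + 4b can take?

24

The continuous relaxation peaks at (3.33, 0) with value 26.67; rounding to a feasible lattice point costs some objective.
(a,b)=(3,0): 3·3+6·0=9≤10, 5·3+4·0=15≤24, objective 24.
(a,b)=(2,0): 3·2+6·0=6≤10, 5·2+4·0=10≤24, objective 16.
Maximum is 24 at (a,b)=(3,0).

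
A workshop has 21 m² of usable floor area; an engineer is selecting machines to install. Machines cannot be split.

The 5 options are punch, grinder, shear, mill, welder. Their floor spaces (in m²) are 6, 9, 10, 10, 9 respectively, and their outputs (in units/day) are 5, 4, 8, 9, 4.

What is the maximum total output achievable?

17

shear + mill: floor space 10 + 10 = 20 ≤ 21, output 8 + 9 = 17.
punch + mill: floor space 6 + 10 = 16 ≤ 21, output 5 + 9 = 14.
Best is shear and mill with total output 17.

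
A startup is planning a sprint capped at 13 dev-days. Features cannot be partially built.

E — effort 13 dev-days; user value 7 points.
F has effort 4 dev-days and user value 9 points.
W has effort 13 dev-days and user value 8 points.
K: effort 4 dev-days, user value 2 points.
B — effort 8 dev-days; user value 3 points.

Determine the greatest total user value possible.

Allowing fractional choices, the relaxed optimum would be about 14.5, but features are indivisible.
F + B: effort 4 + 8 = 12 ≤ 13, user value 9 + 3 = 12.
F + K: effort 4 + 4 = 8 ≤ 13, user value 9 + 2 = 11.
F: effort 4 ≤ 13, user value 9.
Best is F and B with total user value 12.

12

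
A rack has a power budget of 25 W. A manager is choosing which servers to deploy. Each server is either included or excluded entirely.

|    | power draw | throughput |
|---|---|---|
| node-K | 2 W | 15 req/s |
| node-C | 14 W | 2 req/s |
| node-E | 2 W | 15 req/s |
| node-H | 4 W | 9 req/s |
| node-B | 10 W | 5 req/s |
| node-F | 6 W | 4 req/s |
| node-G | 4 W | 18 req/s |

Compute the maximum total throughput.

Allowing fractional choices, the relaxed optimum would be about 64.5, but servers are indivisible.
node-K + node-E + node-H + node-G: power draw 2 + 2 + 4 + 4 = 12 ≤ 25, throughput 15 + 15 + 9 + 18 = 57.
node-K + node-E + node-H + node-F + node-G: power draw 2 + 2 + 4 + 6 + 4 = 18 ≤ 25, throughput 15 + 15 + 9 + 4 + 18 = 61.
node-K + node-E + node-H + node-B + node-G: power draw 2 + 2 + 4 + 10 + 4 = 22 ≤ 25, throughput 15 + 15 + 9 + 5 + 18 = 62.
Best is node-K, node-E, node-H, node-B, and node-G with total throughput 62.

62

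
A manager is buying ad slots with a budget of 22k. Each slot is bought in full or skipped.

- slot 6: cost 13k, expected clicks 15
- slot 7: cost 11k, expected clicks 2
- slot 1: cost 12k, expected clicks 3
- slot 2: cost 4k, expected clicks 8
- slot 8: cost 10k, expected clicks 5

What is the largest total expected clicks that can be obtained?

Treat it as a binary knapsack problem.
Allowing fractional choices, the relaxed optimum would be about 25.5, but ad slots are indivisible.
slot 6: cost 13 ≤ 22, expected clicks 15.
slot 6 + slot 2: cost 13 + 4 = 17 ≤ 22, expected clicks 15 + 8 = 23.
Best is slot 6 and slot 2 with total expected clicks 23.

23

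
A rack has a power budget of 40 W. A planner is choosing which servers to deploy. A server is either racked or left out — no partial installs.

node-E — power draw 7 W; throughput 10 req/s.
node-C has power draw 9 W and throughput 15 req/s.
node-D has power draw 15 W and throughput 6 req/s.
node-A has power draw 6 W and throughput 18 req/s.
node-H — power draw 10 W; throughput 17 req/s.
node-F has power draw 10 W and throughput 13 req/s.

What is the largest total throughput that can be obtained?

63

Treat it as a binary knapsack problem.
Allowing fractional choices, the relaxed optimum would be about 70.4, but servers are indivisible.
node-E + node-C + node-A + node-H: power draw 7 + 9 + 6 + 10 = 32 ≤ 40, throughput 10 + 15 + 18 + 17 = 60.
node-C + node-A + node-H + node-F: power draw 9 + 6 + 10 + 10 = 35 ≤ 40, throughput 15 + 18 + 17 + 13 = 63.
Best is node-C, node-A, node-H, and node-F with total throughput 63.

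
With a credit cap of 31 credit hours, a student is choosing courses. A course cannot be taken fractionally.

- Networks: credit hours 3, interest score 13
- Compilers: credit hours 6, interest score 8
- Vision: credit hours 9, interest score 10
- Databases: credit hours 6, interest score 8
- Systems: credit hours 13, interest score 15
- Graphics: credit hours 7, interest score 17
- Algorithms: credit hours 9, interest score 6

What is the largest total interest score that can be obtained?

Allowing fractional choices, the relaxed optimum would be about 56.4, but courses are indivisible.
Networks + Compilers + Systems + Graphics: credit hours 3 + 6 + 13 + 7 = 29 ≤ 31, interest score 13 + 8 + 15 + 17 = 53.
Networks + Compilers + Vision + Databases + Graphics: credit hours 3 + 6 + 9 + 6 + 7 = 31 ≤ 31, interest score 13 + 8 + 10 + 8 + 17 = 56.
Networks + Databases + Systems + Graphics: credit hours 3 + 6 + 13 + 7 = 29 ≤ 31, interest score 13 + 8 + 15 + 17 = 53.
Best is Networks, Compilers, Vision, Databases, and Graphics with total interest score 56.

56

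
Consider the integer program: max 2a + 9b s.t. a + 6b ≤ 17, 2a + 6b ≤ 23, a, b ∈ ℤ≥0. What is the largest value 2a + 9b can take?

28

(a,b)=(5,2): 1·5+6·2=17≤17, 2·5+6·2=22≤23, objective 28.
(a,b)=(4,2): 1·4+6·2=16≤17, 2·4+6·2=20≤23, objective 26.
(a,b)=(7,1): 1·7+6·1=13≤17, 2·7+6·1=20≤23, objective 23.
(a,b)=(6,1): 1·6+6·1=12≤17, 2·6+6·1=18≤23, objective 21.
No feasible integer point exceeds 28.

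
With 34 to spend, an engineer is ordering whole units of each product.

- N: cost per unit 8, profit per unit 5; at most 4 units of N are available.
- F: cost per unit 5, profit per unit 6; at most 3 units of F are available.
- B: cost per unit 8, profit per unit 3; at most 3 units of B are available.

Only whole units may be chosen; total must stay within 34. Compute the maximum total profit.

Take 2×N and 3×F: cost 31 ≤ 34, profit 2·5 + 3·6 = 28.
F has the best ratio (6/5) and is taken to its limit of 3; remaining capacity is filled optimally with the others.

28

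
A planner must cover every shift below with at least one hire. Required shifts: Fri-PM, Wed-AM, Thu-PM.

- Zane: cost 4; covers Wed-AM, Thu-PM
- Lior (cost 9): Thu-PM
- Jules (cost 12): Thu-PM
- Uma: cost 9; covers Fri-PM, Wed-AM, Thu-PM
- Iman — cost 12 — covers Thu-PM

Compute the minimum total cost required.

The greedy cost-per-new-shift heuristic would pick Zane and Uma for 13, but a cheaper cover exists.
Uma alone covers Fri-PM, Wed-AM, Thu-PM — every shift.
Total cost: 9.
No cover costs less than 9.

9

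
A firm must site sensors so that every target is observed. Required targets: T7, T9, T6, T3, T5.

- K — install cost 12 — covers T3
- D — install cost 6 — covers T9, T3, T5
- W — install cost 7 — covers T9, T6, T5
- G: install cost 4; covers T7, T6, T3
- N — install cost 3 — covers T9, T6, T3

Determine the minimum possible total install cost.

The greedy cost-per-new-target heuristic would pick N, G, and D for 13, but a cheaper cover exists.
Choose D and G: together they cover T7, T9, T6, T3, T5 — every target.
Total install cost: 6 + 4 = 10.
No cover costs less than 10.

10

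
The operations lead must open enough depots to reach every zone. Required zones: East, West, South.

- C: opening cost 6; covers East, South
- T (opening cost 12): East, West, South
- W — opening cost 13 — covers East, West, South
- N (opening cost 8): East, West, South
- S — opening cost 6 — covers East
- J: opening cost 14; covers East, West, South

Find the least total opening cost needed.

8

N alone covers East, West, South — every zone.
Total opening cost: 8.
No cover costs less than 8.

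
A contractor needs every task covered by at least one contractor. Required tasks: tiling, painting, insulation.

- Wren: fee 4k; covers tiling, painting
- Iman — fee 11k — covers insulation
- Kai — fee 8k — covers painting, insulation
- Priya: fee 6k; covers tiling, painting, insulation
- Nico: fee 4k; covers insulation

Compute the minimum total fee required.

6

The greedy cost-per-new-task heuristic would pick Wren and Nico for 8, but a cheaper cover exists.
Priya alone covers tiling, painting, insulation — every task.
Total fee: 6.
No cover costs less than 6.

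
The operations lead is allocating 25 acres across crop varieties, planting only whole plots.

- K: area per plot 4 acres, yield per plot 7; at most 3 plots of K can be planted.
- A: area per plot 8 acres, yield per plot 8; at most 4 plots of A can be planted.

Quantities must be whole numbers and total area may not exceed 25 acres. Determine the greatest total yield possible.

3×K and 1×A: area 20 ≤ 25, yield 3·7 + 1·8 = 29.
2×K and 2×A: area 24 ≤ 25, yield 2·7 + 2·8 = 30.
Best is 30.

30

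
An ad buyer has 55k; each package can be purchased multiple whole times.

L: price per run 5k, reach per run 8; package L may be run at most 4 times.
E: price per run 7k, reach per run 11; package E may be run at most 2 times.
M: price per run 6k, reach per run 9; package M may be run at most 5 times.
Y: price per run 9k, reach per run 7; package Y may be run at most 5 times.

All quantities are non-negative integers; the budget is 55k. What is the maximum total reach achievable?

L has the best ratio (8/5); taking only L gives at most 4×8 = 32 (stopped by the supply cap of 4).
Mixing does better — 2×L, 2×E, and 5×M: price 54 ≤ 55, reach 2·8 + 2·11 + 5·9 = 83.

83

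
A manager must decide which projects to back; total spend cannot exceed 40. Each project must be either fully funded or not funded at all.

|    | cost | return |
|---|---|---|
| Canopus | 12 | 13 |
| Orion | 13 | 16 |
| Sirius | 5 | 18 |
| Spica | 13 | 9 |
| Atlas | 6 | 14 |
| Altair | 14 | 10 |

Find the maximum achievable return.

61

Allowing fractional choices, the relaxed optimum would be about 63.9, but projects are indivisible.
Canopus + Orion + Sirius + Atlas: cost 12 + 13 + 5 + 6 = 36 ≤ 40, return 13 + 16 + 18 + 14 = 61.
Orion + Sirius + Spica + Atlas: cost 13 + 5 + 13 + 6 = 37 ≤ 40, return 16 + 18 + 9 + 14 = 57.
Orion + Sirius + Atlas + Altair: cost 13 + 5 + 6 + 14 = 38 ≤ 40, return 16 + 18 + 14 + 10 = 58.
Best is Canopus, Orion, Sirius, and Atlas with total return 61.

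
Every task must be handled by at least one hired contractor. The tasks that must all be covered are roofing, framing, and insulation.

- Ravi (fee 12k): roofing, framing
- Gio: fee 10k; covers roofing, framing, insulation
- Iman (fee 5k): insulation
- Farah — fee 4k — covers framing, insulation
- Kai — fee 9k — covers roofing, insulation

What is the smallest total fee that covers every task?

10

The greedy cost-per-new-task heuristic would pick Farah and Kai for 13, but a cheaper cover exists.
Gio alone covers roofing, framing, insulation — every task.
Total fee: 10.
No cover costs less than 10.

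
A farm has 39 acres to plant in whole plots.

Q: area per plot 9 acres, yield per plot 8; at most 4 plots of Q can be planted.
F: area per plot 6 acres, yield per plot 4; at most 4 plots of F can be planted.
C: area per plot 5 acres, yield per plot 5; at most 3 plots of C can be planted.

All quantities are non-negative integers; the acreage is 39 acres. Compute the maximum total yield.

35

This is a bounded integer knapsack.
3×Q and 2×C: area 37 ≤ 39, yield 3·8 + 2·5 = 34.
2×Q, 1×F, and 3×C: area 39 ≤ 39, yield 2·8 + 1·4 + 3·5 = 35.
Best is 35.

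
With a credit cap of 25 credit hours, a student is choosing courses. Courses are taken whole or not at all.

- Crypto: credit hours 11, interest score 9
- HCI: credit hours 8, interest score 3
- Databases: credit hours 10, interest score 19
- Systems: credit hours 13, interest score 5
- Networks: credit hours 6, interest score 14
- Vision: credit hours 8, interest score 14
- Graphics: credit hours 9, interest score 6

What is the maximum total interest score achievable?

47

Allowing fractional choices, the relaxed optimum would be about 47.8, but courses are indivisible.
Crypto + Networks + Vision: credit hours 11 + 6 + 8 = 25 ≤ 25, interest score 9 + 14 + 14 = 37.
Databases + Networks + Vision: credit hours 10 + 6 + 8 = 24 ≤ 25, interest score 19 + 14 + 14 = 47.
Databases + Networks + Graphics: credit hours 10 + 6 + 9 = 25 ≤ 25, interest score 19 + 14 + 6 = 39.
Best is Databases, Networks, and Vision with total interest score 47.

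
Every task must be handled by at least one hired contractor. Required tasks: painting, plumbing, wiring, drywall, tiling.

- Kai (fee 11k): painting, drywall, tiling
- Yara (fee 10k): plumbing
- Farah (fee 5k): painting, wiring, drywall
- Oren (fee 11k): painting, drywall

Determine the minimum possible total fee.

26

Choose Kai, Yara, and Farah: together they cover painting, plumbing, wiring, drywall, tiling — every task.
Total fee: 11 + 10 + 5 = 26.
No cover costs less than 26.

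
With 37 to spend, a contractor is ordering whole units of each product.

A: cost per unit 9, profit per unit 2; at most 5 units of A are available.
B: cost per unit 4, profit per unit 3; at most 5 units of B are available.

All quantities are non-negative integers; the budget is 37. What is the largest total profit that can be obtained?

This is a bounded integer knapsack.
Take 1×A and 5×B: cost 29 ≤ 37, profit 1·2 + 5·3 = 17.
B has the best ratio (3/4) and is taken to its limit of 5; remaining capacity is filled optimally with the others.

17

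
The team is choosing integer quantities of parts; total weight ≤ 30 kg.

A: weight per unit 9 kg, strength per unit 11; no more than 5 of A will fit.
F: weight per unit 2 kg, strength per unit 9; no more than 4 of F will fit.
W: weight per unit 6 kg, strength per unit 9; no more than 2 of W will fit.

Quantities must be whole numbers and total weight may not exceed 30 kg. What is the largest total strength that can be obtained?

F has the best ratio (9/2); taking only F gives at most 4×9 = 36 (stopped by the supply cap of 4).
Mixing does better — 1×A, 4×F, and 2×W: weight 29 ≤ 30, strength 1·11 + 4·9 + 2·9 = 65.

65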